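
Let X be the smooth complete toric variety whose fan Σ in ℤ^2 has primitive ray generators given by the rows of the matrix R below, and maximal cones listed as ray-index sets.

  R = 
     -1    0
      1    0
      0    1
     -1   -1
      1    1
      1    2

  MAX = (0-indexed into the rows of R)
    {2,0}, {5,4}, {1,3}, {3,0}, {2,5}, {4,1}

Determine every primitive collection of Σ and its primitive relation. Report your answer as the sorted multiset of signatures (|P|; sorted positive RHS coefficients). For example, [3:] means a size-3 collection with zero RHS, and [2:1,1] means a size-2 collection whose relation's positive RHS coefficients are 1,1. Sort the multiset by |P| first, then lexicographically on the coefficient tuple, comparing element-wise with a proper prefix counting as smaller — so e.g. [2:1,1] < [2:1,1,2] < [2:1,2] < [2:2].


Δ(Σ) — 6 vertices, 9 min non-faces:

  {0,1}:  v_{0} + v_{1} = 0  so sig = [2:]
  {3,4}:  v_{3} + v_{4} = 0  so sig = [2:]
  {0,4}:  v_{0} + v_{4} = v_{2}  so sig = [2:1]
  {1,2}:  v_{1} + v_{2} = v_{4}  so sig = [2:1]
  {2,3}:  v_{2} + v_{3} = v_{0}  so sig = [2:1]
  {2,4}:  v_{2} + v_{4} = v_{5}  so sig = [2:1]
  {3,5}:  v_{3} + v_{5} = v_{2}  so sig = [2:1]
  {0,5}:  v_{0} + v_{5} = 2·v_{2}  so sig = [2:2]
  {1,5}:  v_{1} + v_{5} = 2·v_{4}  so sig = [2:2]

Hence PRS(X_Σ) =
    [2:]
    [2:]
    [2:1]
    [2:1]
    [2:1]
    [2:1]
    [2:1]
    [2:2]
    [2:2]


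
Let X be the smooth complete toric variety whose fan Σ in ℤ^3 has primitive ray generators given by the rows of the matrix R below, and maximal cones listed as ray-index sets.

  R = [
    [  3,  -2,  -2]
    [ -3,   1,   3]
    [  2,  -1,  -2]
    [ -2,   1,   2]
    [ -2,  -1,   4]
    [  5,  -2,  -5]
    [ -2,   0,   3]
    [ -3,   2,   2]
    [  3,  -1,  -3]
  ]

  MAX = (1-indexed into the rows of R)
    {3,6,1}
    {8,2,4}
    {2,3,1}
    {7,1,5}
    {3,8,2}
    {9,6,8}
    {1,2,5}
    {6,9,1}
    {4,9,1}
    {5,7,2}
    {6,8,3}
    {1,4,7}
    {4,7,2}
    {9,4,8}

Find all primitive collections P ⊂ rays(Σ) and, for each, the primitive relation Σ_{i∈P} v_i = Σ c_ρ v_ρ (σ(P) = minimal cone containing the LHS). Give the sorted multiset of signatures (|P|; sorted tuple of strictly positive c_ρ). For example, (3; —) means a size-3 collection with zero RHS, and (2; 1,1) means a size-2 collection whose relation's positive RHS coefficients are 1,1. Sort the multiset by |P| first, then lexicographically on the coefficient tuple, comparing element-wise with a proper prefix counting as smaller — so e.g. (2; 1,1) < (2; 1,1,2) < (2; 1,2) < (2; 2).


Minimal non-faces — 17 found among 9 rays, 14 max cones:

  P={1,8}:  v_{1} + v_{8} = 0  so sig = (2; —)
  P={2,9}:  v_{2} + v_{9} = 0  so sig = (2; —)
  P={3,4}:  v_{3} + v_{4} = 0  so sig = (2; —)
  P={2,6}:  v_{2} + v_{6} = v_{3}  so sig = (2; 1)
  P={3,9}:  v_{3} + v_{9} = v_{6}  so sig = (2; 1)
  P={4,6}:  v_{4} + v_{6} = v_{9}  so sig = (2; 1)
  P={6,7}:  v_{6} + v_{7} = v_{1}  so sig = (2; 1)
  P={3,7}:  v_{3} + v_{7} = v_{1} + v_{2}  so sig = (2; 1,1)
  P={5,8}:  v_{5} + v_{8} = v_{2} + v_{7}  so sig = (2; 1,1)
  P={5,9}:  v_{5} + v_{9} = v_{1} + v_{7}  so sig = (2; 1,1)
  P={7,8}:  v_{7} + v_{8} = v_{2} + v_{4}  so sig = (2; 1,1)
  P={7,9}:  v_{7} + v_{9} = v_{1} + v_{4}  so sig = (2; 1,1)
  P={5,6}:  v_{5} + v_{6} = 2·v_{1} + v_{2}  so sig = (2; 1,2)
  P={4,5}:  v_{4} + v_{5} = 2·v_{7}  so sig = (2; 2)
  P={3,5}:  v_{3} + v_{5} = 2·v_{1} + 2·v_{2}  so sig = (2; 2,2)
  P={1,2,4}:  v_{1} + v_{2} + v_{4} = v_{7}  so sig = (3; 1)
  P={1,2,7}:  v_{1} + v_{2} + v_{7} = v_{5}  so sig = (3; 1)

so the primitive-relation signature multiset is
    |P|=2: 15 collections, coeffs (), (), (), (1), (1), (1), (1), (1,1), (1,1), (1,1), (1,1), (1,1), (1,2), (2), (2,2)
    |P|=3: 2 collections, coeffs (1), (1)


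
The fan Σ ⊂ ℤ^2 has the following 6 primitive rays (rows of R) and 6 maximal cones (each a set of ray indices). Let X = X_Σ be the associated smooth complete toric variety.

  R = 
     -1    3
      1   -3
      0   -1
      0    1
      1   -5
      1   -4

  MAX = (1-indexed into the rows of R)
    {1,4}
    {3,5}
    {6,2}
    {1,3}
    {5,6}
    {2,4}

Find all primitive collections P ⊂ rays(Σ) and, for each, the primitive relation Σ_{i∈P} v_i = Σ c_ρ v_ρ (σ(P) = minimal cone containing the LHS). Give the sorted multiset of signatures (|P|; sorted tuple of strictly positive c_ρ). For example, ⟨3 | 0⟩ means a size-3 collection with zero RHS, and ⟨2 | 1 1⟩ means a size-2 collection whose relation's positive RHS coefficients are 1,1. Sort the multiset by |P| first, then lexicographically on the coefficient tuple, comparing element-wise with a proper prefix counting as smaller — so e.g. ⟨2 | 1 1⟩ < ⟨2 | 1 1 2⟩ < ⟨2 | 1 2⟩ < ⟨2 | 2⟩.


9 collections generate NE(X_Σ); each relation:

  {1,2}:  v_{1} + v_{2} = 0  →  sig = ⟨2 | 0⟩
  {3,4}:  v_{3} + v_{4} = 0  →  sig = ⟨2 | 0⟩
  {1,6}:  v_{1} + v_{6} = v_{3}  →  sig = ⟨2 | 1⟩
  {2,3}:  v_{2} + v_{3} = v_{6}  →  sig = ⟨2 | 1⟩
  {3,6}:  v_{3} + v_{6} = v_{5}  →  sig = ⟨2 | 1⟩
  {4,5}:  v_{4} + v_{5} = v_{6}  →  sig = ⟨2 | 1⟩
  {4,6}:  v_{4} + v_{6} = v_{2}  →  sig = ⟨2 | 1⟩
  {1,5}:  v_{1} + v_{5} = 2·v_{3}  →  sig = ⟨2 | 2⟩
  {2,5}:  v_{2} + v_{5} = 2·v_{6}  →  sig = ⟨2 | 2⟩

Sorted signature multiset PRS(X):
    ⟨2 | 0⟩
    ⟨2 | 0⟩
    ⟨2 | 1⟩
    ⟨2 | 1⟩
    ⟨2 | 1⟩
    ⟨2 | 1⟩
    ⟨2 | 1⟩
    ⟨2 | 2⟩
    ⟨2 | 2⟩


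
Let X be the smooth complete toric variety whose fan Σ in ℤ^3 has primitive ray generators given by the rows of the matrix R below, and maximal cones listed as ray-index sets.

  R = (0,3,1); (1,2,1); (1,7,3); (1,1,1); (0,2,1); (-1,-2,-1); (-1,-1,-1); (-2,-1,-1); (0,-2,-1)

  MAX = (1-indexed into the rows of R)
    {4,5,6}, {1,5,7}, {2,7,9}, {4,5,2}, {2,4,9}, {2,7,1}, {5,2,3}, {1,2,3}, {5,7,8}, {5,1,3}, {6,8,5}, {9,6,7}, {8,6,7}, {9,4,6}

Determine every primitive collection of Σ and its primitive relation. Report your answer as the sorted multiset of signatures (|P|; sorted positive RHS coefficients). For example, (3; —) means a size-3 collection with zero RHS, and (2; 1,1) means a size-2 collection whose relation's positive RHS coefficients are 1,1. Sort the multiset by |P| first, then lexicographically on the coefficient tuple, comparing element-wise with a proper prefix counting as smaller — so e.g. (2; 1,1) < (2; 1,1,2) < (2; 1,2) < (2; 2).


The 18 primitive collections of Σ (r=9, n=3):

  P = {2,6}:  v_{2} + v_{6} = 0 — sig = (2; —)
  P = {4,7}:  v_{4} + v_{7} = 0 — sig = (2; —)
  P = {5,9}:  v_{5} + v_{9} = 0 — sig = (2; —)
  P = {1,4}:  v_{1} + v_{4} = v_{2} + v_{5} — sig = (2; 1,1)
  P = {1,6}:  v_{1} + v_{6} = v_{5} + v_{7} — sig = (2; 1,1)
  P = {1,9}:  v_{1} + v_{9} = v_{2} + v_{7} — sig = (2; 1,1)
  P = {2,8}:  v_{2} + v_{8} = v_{5} + v_{7} — sig = (2; 1,1)
  P = {3,6}:  v_{3} + v_{6} = v_{1} + v_{5} — sig = (2; 1,1)
  P = {3,9}:  v_{3} + v_{9} = v_{1} + v_{2} — sig = (2; 1,1)
  P = {4,8}:  v_{4} + v_{8} = v_{5} + v_{6} — sig = (2; 1,1)
  P = {8,9}:  v_{8} + v_{9} = v_{6} + v_{7} — sig = (2; 1,1)
  P = {3,8}:  v_{3} + v_{8} = v_{1} + 2·v_{5} + v_{7} — sig = (2; 1,1,2)
  P = {3,7}:  v_{3} + v_{7} = 2·v_{1} — sig = (2; 2)
  P = {1,8}:  v_{1} + v_{8} = 2·v_{5} + 2·v_{7} — sig = (2; 2,2)
  P = {3,4}:  v_{3} + v_{4} = 2·v_{2} + 2·v_{5} — sig = (2; 2,2)
  P = {1,2,5}:  v_{1} + v_{2} + v_{5} = v_{3} — sig = (3; 1)
  P = {2,5,7}:  v_{2} + v_{5} + v_{7} = v_{1} — sig = (3; 1)
  P = {5,6,7}:  v_{5} + v_{6} + v_{7} = v_{8} — sig = (3; 1)

so the primitive-relation signature multiset is
[(2; —), (2; —), (2; —), (2; 1,1), (2; 1,1), (2; 1,1), (2; 1,1), (2; 1,1), (2; 1,1), (2; 1,1), (2; 1,1), (2; 1,1,2), (2; 2), (2; 2,2), (2; 2,2), (3; 1), (3; 1), (3; 1)]


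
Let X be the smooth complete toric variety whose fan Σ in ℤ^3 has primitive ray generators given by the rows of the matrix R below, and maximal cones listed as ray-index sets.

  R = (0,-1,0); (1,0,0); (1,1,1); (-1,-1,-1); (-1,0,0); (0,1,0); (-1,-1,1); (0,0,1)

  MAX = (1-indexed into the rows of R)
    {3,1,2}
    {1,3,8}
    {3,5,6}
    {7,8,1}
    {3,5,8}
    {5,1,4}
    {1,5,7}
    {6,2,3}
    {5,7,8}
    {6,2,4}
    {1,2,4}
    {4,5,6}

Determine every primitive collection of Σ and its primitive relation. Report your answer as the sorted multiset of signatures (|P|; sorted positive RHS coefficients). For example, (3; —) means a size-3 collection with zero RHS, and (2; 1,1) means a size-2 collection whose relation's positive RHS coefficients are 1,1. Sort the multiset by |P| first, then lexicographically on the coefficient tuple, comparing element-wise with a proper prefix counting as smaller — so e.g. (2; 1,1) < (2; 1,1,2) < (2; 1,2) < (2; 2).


Δ(Σ) — 8 vertices, 12 min non-faces:

  P={1,6}:  v_{1} + v_{6} = 0  ⟹  sig = (2; —)
  P={2,5}:  v_{2} + v_{5} = 0  ⟹  sig = (2; —)
  P={3,4}:  v_{3} + v_{4} = 0  ⟹  sig = (2; —)
  P={2,7}:  v_{2} + v_{7} = v_{1} + v_{8}  ⟹  sig = (2; 1,1)
  P={2,8}:  v_{2} + v_{8} = v_{1} + v_{3}  ⟹  sig = (2; 1,1)
  P={4,8}:  v_{4} + v_{8} = v_{1} + v_{5}  ⟹  sig = (2; 1,1)
  P={6,7}:  v_{6} + v_{7} = v_{5} + v_{8}  ⟹  sig = (2; 1,1)
  P={6,8}:  v_{6} + v_{8} = v_{3} + v_{5}  ⟹  sig = (2; 1,1)
  P={3,7}:  v_{3} + v_{7} = 2·v_{8}  ⟹  sig = (2; 2)
  P={4,7}:  v_{4} + v_{7} = 2·v_{1} + 2·v_{5}  ⟹  sig = (2; 2,2)
  P={1,3,5}:  v_{1} + v_{3} + v_{5} = v_{8}  ⟹  sig = (3; 1)
  P={1,5,8}:  v_{1} + v_{5} + v_{8} = v_{7}  ⟹  sig = (3; 1)

so the primitive-relation signature multiset is
    (2; —)
    (2; —)
    (2; —)
    (2; 1,1)
    (2; 1,1)
    (2; 1,1)
    (2; 1,1)
    (2; 1,1)
    (2; 2)
    (2; 2,2)
    (3; 1)
    (3; 1)


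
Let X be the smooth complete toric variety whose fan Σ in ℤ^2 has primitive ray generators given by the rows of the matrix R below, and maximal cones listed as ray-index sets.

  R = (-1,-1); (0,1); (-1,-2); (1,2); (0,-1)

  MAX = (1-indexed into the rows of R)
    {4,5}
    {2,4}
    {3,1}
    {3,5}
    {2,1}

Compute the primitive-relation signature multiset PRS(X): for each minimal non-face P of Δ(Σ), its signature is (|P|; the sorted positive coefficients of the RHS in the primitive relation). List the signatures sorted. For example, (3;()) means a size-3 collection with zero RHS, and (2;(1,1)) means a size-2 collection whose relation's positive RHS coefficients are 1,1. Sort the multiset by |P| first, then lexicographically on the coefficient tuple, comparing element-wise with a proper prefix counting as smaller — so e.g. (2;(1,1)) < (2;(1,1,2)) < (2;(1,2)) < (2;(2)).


Minimal non-faces — 5 found among 5 rays, 5 max cones:

  P={2,5}:  v_{2} + v_{5} = 0  →  sig = (2;())
  P={3,4}:  v_{3} + v_{4} = 0  →  sig = (2;())
  P={1,4}:  v_{1} + v_{4} = v_{2}  →  sig = (2;(1))
  P={1,5}:  v_{1} + v_{5} = v_{3}  →  sig = (2;(1))
  P={2,3}:  v_{2} + v_{3} = v_{1}  →  sig = (2;(1))

so the primitive-relation signature multiset is
    (2;())
    (2;())
    (2;(1))
    (2;(1))
    (2;(1))


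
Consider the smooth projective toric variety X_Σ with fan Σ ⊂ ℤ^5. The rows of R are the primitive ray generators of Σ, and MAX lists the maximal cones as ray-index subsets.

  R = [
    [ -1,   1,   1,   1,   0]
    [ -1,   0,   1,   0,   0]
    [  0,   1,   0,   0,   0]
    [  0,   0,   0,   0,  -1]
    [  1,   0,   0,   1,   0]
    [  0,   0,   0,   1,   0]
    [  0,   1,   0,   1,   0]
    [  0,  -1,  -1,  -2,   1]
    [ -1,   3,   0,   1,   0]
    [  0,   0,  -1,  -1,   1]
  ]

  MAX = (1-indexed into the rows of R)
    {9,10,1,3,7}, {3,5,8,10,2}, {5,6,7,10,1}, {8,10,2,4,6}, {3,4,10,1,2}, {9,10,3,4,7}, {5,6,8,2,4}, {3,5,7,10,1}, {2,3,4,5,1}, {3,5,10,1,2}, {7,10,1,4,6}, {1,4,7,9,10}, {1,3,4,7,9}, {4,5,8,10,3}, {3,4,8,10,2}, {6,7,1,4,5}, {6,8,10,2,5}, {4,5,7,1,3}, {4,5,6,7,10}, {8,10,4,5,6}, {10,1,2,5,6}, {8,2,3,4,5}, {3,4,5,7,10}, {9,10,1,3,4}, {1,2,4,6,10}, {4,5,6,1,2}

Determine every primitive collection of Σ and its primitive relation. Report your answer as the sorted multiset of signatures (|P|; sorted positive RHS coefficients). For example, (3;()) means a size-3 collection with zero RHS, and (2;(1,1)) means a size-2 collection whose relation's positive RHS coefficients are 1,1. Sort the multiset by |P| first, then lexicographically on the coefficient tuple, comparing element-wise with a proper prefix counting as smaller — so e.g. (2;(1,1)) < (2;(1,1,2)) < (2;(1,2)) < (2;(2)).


Σ has 11 primitive collections:

  {2,7}:  v_{2} + v_{7} = v_{1}  ⟹  sig = (2;(1))
  {3,6}:  v_{3} + v_{6} = v_{7}  ⟹  sig = (2;(1))
  {7,8}:  v_{7} + v_{8} = v_{10}  ⟹  sig = (2;(1))
  {1,8}:  v_{1} + v_{8} = v_{2} + v_{10}  ⟹  sig = (2;(1,1))
  {2,9}:  v_{2} + v_{9} = 2·v_{1} + v_{3} + v_{4} + v_{10}  ⟹  sig = (2;(1,1,1,2))
  {6,9}:  v_{6} + v_{9} = v_{1} + v_{4} + 2·v_{7} + v_{10}  ⟹  sig = (2;(1,1,1,2))
  {8,9}:  v_{8} + v_{9} = v_{1} + v_{3} + v_{4} + 2·v_{10}  ⟹  sig = (2;(1,1,1,2))
  {5,9}:  v_{5} + v_{9} = v_{3} + 2·v_{7}  ⟹  sig = (2;(1,2))
  {2,4,5,10}:  v_{2} + v_{4} + v_{5} + v_{10} = 0  ⟹  sig = (4;())
  {1,4,5,10}:  v_{1} + v_{4} + v_{5} + v_{10} = v_{7}  ⟹  sig = (4;(1))
  {1,3,4,7,10}:  v_{1} + v_{3} + v_{4} + v_{7} + v_{10} = v_{9}  ⟹  sig = (5;(1))

so the primitive-relation signature multiset is
[(2;(1)), (2;(1)), (2;(1)), (2;(1,1)), (2;(1,1,1,2)), (2;(1,1,1,2)), (2;(1,1,1,2)), (2;(1,2)), (4;()), (4;(1)), (5;(1))]


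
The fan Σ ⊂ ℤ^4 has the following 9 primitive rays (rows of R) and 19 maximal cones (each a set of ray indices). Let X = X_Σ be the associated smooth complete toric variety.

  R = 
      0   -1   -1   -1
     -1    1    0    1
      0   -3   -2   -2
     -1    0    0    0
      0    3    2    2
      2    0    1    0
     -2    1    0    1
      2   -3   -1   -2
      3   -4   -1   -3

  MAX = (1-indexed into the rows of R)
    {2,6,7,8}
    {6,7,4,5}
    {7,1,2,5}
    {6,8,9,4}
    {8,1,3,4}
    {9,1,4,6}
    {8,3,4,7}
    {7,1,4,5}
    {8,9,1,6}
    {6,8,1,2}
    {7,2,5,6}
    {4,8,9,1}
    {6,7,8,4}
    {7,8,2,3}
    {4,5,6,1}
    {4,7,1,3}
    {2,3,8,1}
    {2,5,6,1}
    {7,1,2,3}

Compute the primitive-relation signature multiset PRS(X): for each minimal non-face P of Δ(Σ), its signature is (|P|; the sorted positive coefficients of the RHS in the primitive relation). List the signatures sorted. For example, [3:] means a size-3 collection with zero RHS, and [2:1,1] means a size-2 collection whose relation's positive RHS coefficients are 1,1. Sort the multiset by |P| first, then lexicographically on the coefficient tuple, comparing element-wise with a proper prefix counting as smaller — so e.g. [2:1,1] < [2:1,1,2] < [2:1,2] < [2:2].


|primitive collections| = 11. Relations:

  • {3,5}:  v_{3} + v_{5} = 0 — sig = [2:]
  • {2,4}:  v_{2} + v_{4} = v_{7} — sig = [2:1]
  • {2,9}:  v_{2} + v_{9} = v_{8} — sig = [2:1]
  • {3,6}:  v_{3} + v_{6} = v_{8} — sig = [2:1]
  • {5,8}:  v_{5} + v_{8} = v_{6} — sig = [2:1]
  • {7,9}:  v_{7} + v_{9} = v_{4} + v_{8} — sig = [2:1,1]
  • {3,9}:  v_{3} + v_{9} = v_{1} + v_{4} + 2·v_{8} — sig = [2:1,1,2]
  • {5,9}:  v_{5} + v_{9} = v_{1} + v_{4} + 2·v_{6} — sig = [2:1,1,2]
  • {1,6,7}:  v_{1} + v_{6} + v_{7} = 0 — sig = [3:]
  • {1,7,8}:  v_{1} + v_{7} + v_{8} = v_{3} — sig = [3:1]
  • {1,4,6,8}:  v_{1} + v_{4} + v_{6} + v_{8} = v_{9} — sig = [4:1]

so the primitive-relation signature multiset is
[[2:], [2:1], [2:1], [2:1], [2:1], [2:1,1], [2:1,1,2], [2:1,1,2], [3:], [3:1], [4:1]]


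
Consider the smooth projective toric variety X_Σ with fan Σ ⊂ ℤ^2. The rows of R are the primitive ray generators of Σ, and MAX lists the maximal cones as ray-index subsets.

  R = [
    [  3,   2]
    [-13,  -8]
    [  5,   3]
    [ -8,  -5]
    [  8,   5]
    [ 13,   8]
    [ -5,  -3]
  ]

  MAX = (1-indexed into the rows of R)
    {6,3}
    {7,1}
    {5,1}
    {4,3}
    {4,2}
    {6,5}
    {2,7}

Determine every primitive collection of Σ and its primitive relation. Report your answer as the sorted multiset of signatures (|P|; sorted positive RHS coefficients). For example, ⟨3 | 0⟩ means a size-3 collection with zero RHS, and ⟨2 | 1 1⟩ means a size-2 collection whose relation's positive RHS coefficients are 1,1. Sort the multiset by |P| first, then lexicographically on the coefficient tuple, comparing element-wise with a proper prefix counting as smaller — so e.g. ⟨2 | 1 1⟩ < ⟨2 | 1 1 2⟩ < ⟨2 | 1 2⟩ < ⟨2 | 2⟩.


Primitive collections (14):

  • {2,6}:  v_{2} + v_{6} = 0  ⟹  sig = ⟨2 | 0⟩
  • {3,7}:  v_{3} + v_{7} = 0  ⟹  sig = ⟨2 | 0⟩
  • {4,5}:  v_{4} + v_{5} = 0  ⟹  sig = ⟨2 | 0⟩
  • {1,3}:  v_{1} + v_{3} = v_{5}  ⟹  sig = ⟨2 | 1⟩
  • {1,4}:  v_{1} + v_{4} = v_{7}  ⟹  sig = ⟨2 | 1⟩
  • {2,3}:  v_{2} + v_{3} = v_{4}  ⟹  sig = ⟨2 | 1⟩
  • {2,5}:  v_{2} + v_{5} = v_{7}  ⟹  sig = ⟨2 | 1⟩
  • {3,5}:  v_{3} + v_{5} = v_{6}  ⟹  sig = ⟨2 | 1⟩
  • {4,6}:  v_{4} + v_{6} = v_{3}  ⟹  sig = ⟨2 | 1⟩
  • {4,7}:  v_{4} + v_{7} = v_{2}  ⟹  sig = ⟨2 | 1⟩
  • {5,7}:  v_{5} + v_{7} = v_{1}  ⟹  sig = ⟨2 | 1⟩
  • {6,7}:  v_{6} + v_{7} = v_{5}  ⟹  sig = ⟨2 | 1⟩
  • {1,2}:  v_{1} + v_{2} = 2·v_{7}  ⟹  sig = ⟨2 | 2⟩
  • {1,6}:  v_{1} + v_{6} = 2·v_{5}  ⟹  sig = ⟨2 | 2⟩

Sorted signature multiset PRS(X):
    ⟨2 | 0⟩
    ⟨2 | 0⟩
    ⟨2 | 0⟩
    ⟨2 | 1⟩
    ⟨2 | 1⟩
    ⟨2 | 1⟩
    ⟨2 | 1⟩
    ⟨2 | 1⟩
    ⟨2 | 1⟩
    ⟨2 | 1⟩
    ⟨2 | 1⟩
    ⟨2 | 1⟩
    ⟨2 | 2⟩
    ⟨2 | 2⟩


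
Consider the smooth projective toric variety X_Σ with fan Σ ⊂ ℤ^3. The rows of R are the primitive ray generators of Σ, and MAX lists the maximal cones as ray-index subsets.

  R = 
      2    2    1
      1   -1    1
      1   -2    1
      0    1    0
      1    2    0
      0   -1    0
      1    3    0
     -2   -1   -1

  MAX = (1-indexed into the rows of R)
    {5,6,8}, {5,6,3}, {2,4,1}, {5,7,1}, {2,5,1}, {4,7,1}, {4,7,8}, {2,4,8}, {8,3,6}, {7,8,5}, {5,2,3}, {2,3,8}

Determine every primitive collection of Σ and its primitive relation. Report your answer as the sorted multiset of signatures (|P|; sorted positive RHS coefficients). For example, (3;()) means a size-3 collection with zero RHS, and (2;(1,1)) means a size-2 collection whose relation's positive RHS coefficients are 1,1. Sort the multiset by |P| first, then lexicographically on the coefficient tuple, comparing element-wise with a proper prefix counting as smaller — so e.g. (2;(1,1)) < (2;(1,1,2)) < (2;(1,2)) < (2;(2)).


Primitive collections (12):

  P = {4,6}:  v_{4} + v_{6} = 0  so sig = (2;())
  P = {1,8}:  v_{1} + v_{8} = v_{4}  so sig = (2;(1))
  P = {2,6}:  v_{2} + v_{6} = v_{3}  so sig = (2;(1))
  P = {2,7}:  v_{2} + v_{7} = v_{1}  so sig = (2;(1))
  P = {3,4}:  v_{3} + v_{4} = v_{2}  so sig = (2;(1))
  P = {4,5}:  v_{4} + v_{5} = v_{7}  so sig = (2;(1))
  P = {6,7}:  v_{6} + v_{7} = v_{5}  so sig = (2;(1))
  P = {1,6}:  v_{1} + v_{6} = v_{2} + v_{5}  so sig = (2;(1,1))
  P = {3,7}:  v_{3} + v_{7} = v_{2} + v_{5}  so sig = (2;(1,1))
  P = {1,3}:  v_{1} + v_{3} = 2·v_{2} + v_{5}  so sig = (2;(1,2))
  P = {2,5,8}:  v_{2} + v_{5} + v_{8} = 0  so sig = (3;())
  P = {3,5,8}:  v_{3} + v_{5} + v_{8} = v_{6}  so sig = (3;(1))

so the primitive-relation signature multiset is
    |P|=2: 10 collections, coeffs (), (1), (1), (1), (1), (1), (1), (1,1), (1,1), (1,2)
    |P|=3: 2 collections, coeffs (), (1)


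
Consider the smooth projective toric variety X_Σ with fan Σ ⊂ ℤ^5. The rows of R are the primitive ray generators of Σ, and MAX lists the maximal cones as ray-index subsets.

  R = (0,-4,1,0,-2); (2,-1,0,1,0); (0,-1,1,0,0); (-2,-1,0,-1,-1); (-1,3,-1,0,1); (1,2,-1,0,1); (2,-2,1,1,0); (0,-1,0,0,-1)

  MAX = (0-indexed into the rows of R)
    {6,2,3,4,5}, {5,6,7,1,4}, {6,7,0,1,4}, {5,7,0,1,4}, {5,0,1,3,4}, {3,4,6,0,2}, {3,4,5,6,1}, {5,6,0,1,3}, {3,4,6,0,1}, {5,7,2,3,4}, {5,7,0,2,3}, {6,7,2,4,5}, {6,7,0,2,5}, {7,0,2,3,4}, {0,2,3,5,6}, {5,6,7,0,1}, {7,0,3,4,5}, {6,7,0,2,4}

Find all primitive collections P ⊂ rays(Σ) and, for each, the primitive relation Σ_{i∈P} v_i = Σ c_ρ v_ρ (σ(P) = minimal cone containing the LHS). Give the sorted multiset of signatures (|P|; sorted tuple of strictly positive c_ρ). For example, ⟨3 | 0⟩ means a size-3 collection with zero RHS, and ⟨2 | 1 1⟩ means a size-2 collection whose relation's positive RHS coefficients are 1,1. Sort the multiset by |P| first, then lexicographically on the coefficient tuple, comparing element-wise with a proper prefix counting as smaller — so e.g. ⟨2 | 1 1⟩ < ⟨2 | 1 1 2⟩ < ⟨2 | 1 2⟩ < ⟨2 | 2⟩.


Primitive collections (5):

  P={1,2}:  v_{1} + v_{2} = v_{6}  ⟹  sig = ⟨2 | 1⟩
  P={3,6,7}:  v_{3} + v_{6} + v_{7} = v_{0}  ⟹  sig = ⟨3 | 1⟩
  P={1,3,7}:  v_{1} + v_{3} + v_{7} = 2·v_{0} + v_{4} + v_{5}  ⟹  sig = ⟨3 | 1 1 2⟩
  P={0,2,4,5}:  v_{0} + v_{2} + v_{4} + v_{5} = 0  ⟹  sig = ⟨4 | 0⟩
  P={0,4,5,6}:  v_{0} + v_{4} + v_{5} + v_{6} = v_{1}  ⟹  sig = ⟨4 | 1⟩

so the primitive-relation signature multiset is
    |P|=2: 1 collection, coeffs (1)
    |P|=3: 2 collections, coeffs (1), (1,1,2)
    |P|=4: 2 collections, coeffs (), (1)


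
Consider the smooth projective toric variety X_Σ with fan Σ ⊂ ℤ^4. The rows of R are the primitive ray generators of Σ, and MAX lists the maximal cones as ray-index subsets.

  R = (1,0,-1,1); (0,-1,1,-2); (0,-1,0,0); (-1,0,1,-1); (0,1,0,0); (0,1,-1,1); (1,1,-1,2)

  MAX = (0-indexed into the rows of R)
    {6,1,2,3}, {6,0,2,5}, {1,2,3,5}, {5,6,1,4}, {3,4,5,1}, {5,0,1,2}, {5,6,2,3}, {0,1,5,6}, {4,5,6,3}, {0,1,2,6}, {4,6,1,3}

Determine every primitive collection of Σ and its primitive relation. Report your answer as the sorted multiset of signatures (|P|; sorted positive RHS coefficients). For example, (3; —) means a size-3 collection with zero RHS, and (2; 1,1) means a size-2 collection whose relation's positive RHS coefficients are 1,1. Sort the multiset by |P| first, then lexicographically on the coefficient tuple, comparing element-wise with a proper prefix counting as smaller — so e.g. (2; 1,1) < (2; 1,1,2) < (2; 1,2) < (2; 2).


5 collections generate NE(X_Σ); each relation:

  P = {0,3}:  v_{0} + v_{3} = 0  ⟹  sig = (2; —)
  P = {2,4}:  v_{2} + v_{4} = 0  ⟹  sig = (2; —)
  P = {0,4}:  v_{0} + v_{4} = v_{1} + v_{5} + v_{6}  ⟹  sig = (2; 1,1,1)
  P = {1,2,5,6}:  v_{1} + v_{2} + v_{5} + v_{6} = v_{0}  ⟹  sig = (4; 1)
  P = {1,3,5,6}:  v_{1} + v_{3} + v_{5} + v_{6} = v_{4}  ⟹  sig = (4; 1)

Hence PRS(X_Σ) =
{ (2; —) ×2,  (2; 1,1,1),  (4; 1) ×2 }


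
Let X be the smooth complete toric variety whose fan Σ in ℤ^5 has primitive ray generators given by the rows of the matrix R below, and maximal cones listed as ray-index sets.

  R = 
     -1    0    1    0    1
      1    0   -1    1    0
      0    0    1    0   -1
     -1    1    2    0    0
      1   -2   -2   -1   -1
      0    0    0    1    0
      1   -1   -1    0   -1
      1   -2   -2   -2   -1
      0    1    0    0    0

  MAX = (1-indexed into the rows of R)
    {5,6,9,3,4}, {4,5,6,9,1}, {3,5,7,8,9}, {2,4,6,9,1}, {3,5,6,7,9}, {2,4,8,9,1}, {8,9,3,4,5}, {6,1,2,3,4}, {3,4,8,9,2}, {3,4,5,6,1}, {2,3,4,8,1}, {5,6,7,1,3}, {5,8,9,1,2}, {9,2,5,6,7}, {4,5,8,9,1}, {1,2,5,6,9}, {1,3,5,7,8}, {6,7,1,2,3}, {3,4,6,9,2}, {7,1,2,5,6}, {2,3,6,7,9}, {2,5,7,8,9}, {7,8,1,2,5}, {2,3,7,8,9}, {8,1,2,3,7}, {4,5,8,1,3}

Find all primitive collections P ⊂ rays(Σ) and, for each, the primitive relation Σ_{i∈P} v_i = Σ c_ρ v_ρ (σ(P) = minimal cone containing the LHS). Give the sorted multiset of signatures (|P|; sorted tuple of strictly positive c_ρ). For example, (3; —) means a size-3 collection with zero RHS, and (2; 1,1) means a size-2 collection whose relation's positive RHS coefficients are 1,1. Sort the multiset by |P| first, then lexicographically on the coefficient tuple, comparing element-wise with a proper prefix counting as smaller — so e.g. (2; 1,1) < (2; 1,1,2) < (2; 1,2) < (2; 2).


Δ(Σ) — 9 vertices, 6 min non-faces:

  • {4,7}:  v_{4} + v_{7} = v_{3} — sig = (2; 1)
  • {6,8}:  v_{6} + v_{8} = v_{5} — sig = (2; 1)
  • {1,7,9}:  v_{1} + v_{7} + v_{9} = 0 — sig = (3; —)
  • {1,3,9}:  v_{1} + v_{3} + v_{9} = v_{4} — sig = (3; 1)
  • {2,4,5}:  v_{2} + v_{4} + v_{5} = v_{7} — sig = (3; 1)
  • {2,3,5}:  v_{2} + v_{3} + v_{5} = 2·v_{7} — sig = (3; 2)

so the primitive-relation signature multiset is
{ (2; 1) ×2,  (3; —),  (3; 1) ×2,  (3; 2) }


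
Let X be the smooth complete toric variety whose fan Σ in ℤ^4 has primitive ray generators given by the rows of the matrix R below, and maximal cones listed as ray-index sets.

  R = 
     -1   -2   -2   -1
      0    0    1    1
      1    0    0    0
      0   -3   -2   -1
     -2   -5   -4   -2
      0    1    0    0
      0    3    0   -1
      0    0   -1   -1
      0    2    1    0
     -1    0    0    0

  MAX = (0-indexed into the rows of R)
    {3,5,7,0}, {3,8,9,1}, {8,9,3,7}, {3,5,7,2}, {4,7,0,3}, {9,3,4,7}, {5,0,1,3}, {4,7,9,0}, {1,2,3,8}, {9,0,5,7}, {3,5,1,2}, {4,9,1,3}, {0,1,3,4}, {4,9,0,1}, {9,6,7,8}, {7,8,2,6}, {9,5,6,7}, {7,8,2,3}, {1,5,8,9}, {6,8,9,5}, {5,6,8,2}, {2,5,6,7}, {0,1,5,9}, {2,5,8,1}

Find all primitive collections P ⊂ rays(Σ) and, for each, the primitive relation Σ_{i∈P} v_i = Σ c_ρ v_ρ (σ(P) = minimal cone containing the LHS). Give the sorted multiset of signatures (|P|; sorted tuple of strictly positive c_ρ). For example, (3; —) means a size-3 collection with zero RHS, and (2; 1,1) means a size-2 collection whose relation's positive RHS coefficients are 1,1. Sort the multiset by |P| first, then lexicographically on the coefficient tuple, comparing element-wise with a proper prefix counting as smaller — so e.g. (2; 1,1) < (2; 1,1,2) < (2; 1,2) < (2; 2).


Δ(Σ) — 10 vertices, 15 min non-faces:

  • {1,7}:  v_{1} + v_{7} = 0  ⟹  sig = (2; —)
  • {2,9}:  v_{2} + v_{9} = 0  ⟹  sig = (2; —)
  • {0,2}:  v_{0} + v_{2} = v_{3} + v_{5}  ⟹  sig = (2; 1,1)
  • {0,8}:  v_{0} + v_{8} = v_{7} + v_{9}  ⟹  sig = (2; 1,1)
  • {1,6}:  v_{1} + v_{6} = v_{5} + v_{8}  ⟹  sig = (2; 1,1)
  • {2,4}:  v_{2} + v_{4} = v_{0} + v_{3}  ⟹  sig = (2; 1,1)
  • {0,6}:  v_{0} + v_{6} = v_{5} + 2·v_{7} + v_{9}  ⟹  sig = (2; 1,1,2)
  • {4,6}:  v_{4} + v_{6} = v_{0} + 2·v_{7} + v_{9}  ⟹  sig = (2; 1,1,2)
  • {4,8}:  v_{4} + v_{8} = v_{3} + v_{7} + 2·v_{9}  ⟹  sig = (2; 1,1,2)
  • {3,6}:  v_{3} + v_{6} = 2·v_{7}  ⟹  sig = (2; 2)
  • {4,5}:  v_{4} + v_{5} = 2·v_{0}  ⟹  sig = (2; 2)
  • {0,3,9}:  v_{0} + v_{3} + v_{9} = v_{4}  ⟹  sig = (3; 1)
  • {3,5,8}:  v_{3} + v_{5} + v_{8} = v_{7}  ⟹  sig = (3; 1)
  • {3,5,9}:  v_{3} + v_{5} + v_{9} = v_{0}  ⟹  sig = (3; 1)
  • {5,7,8}:  v_{5} + v_{7} + v_{8} = v_{6}  ⟹  sig = (3; 1)

so the primitive-relation signature multiset is
{ (2; —) ×2,  (2; 1,1) ×4,  (2; 1,1,2) ×3,  (2; 2) ×2,  (3; 1) ×4 }


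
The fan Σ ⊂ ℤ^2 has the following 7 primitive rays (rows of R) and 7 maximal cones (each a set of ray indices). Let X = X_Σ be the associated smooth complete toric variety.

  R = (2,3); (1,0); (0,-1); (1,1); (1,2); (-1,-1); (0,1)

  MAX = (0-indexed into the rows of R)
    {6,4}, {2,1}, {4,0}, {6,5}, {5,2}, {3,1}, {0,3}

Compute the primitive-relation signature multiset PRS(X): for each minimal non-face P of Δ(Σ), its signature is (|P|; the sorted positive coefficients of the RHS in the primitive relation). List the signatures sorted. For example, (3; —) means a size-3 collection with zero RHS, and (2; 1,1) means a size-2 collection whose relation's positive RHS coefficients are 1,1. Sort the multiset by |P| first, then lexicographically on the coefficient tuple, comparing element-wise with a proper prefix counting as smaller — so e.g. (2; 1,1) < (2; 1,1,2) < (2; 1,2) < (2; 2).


Primitive collections (14):

  • {2,6}:  v_{2} + v_{6} = 0  →  sig = (2; —)
  • {3,5}:  v_{3} + v_{5} = 0  →  sig = (2; —)
  • {0,5}:  v_{0} + v_{5} = v_{4}  →  sig = (2; 1)
  • {1,5}:  v_{1} + v_{5} = v_{2}  →  sig = (2; 1)
  • {1,6}:  v_{1} + v_{6} = v_{3}  →  sig = (2; 1)
  • {2,3}:  v_{2} + v_{3} = v_{1}  →  sig = (2; 1)
  • {2,4}:  v_{2} + v_{4} = v_{3}  →  sig = (2; 1)
  • {3,4}:  v_{3} + v_{4} = v_{0}  →  sig = (2; 1)
  • {3,6}:  v_{3} + v_{6} = v_{4}  →  sig = (2; 1)
  • {4,5}:  v_{4} + v_{5} = v_{6}  →  sig = (2; 1)
  • {0,2}:  v_{0} + v_{2} = 2·v_{3}  →  sig = (2; 2)
  • {0,6}:  v_{0} + v_{6} = 2·v_{4}  →  sig = (2; 2)
  • {1,4}:  v_{1} + v_{4} = 2·v_{3}  →  sig = (2; 2)
  • {0,1}:  v_{0} + v_{1} = 3·v_{3}  →  sig = (2; 3)

so the primitive-relation signature multiset is
{ (2; —) ×2,  (2; 1) ×8,  (2; 2) ×3,  (2; 3) }


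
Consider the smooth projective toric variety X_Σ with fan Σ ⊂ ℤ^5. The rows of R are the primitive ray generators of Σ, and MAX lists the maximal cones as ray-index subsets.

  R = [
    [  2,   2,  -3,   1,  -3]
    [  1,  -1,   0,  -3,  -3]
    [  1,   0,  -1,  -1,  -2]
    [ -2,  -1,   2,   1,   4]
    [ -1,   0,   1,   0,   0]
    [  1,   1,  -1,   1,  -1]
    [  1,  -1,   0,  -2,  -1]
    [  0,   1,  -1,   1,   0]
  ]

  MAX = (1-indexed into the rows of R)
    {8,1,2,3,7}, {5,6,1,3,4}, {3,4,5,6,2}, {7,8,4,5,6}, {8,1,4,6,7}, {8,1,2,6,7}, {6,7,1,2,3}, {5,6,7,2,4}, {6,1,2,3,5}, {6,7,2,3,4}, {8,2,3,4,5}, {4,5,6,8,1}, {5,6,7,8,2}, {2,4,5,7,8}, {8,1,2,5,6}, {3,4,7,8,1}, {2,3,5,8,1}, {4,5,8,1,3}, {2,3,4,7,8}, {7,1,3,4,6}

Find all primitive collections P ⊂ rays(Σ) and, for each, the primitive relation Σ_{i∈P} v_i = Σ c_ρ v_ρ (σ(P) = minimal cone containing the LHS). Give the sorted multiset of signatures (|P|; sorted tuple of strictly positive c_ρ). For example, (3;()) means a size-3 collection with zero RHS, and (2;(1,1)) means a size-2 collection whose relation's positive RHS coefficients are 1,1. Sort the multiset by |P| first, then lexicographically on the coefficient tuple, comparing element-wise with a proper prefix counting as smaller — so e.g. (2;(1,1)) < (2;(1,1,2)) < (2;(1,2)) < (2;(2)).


5 minimal non-faces of Δ(Σ) (on 8 rays):

  • {1,2,4}:  v_{1} + v_{2} + v_{4} = v_{3} — sig = (3;(1))
  • {3,5,7}:  v_{3} + v_{5} + v_{7} = v_{2} — sig = (3;(1))
  • {3,6,8}:  v_{3} + v_{6} + v_{8} = v_{1} — sig = (3;(1))
  • {1,5,7}:  v_{1} + v_{5} + v_{7} = v_{2} + v_{6} + v_{8} — sig = (3;(1,1,1))
  • {2,4,6,8}:  v_{2} + v_{4} + v_{6} + v_{8} = 0 — sig = (4;())

Signatures (|P|; sorted positive RHS coefficients), sorted:
[(3;(1)), (3;(1)), (3;(1)), (3;(1,1,1)), (4;())]


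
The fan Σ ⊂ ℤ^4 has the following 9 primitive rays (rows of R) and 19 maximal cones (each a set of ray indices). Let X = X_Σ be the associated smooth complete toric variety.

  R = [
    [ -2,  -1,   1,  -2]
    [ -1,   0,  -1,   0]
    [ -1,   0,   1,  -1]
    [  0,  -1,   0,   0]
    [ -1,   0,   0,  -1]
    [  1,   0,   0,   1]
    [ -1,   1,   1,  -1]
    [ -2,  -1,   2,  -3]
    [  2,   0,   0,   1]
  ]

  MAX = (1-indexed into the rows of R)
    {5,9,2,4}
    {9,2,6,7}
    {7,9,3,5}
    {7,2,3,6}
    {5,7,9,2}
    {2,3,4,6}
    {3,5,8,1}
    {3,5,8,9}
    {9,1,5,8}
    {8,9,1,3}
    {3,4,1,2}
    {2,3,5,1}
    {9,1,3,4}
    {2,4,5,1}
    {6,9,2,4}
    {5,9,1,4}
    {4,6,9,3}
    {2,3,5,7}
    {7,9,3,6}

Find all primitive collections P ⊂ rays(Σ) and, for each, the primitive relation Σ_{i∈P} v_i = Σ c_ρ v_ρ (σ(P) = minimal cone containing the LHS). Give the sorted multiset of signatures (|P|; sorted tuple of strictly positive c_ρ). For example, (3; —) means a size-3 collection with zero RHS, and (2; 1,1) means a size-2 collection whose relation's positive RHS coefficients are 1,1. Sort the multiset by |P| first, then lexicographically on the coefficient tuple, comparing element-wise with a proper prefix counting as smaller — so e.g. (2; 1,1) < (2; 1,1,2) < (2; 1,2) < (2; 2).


Σ has 12 primitive collections:

  {5,6}:  v_{5} + v_{6} = 0  →  sig = (2; —)
  {4,7}:  v_{4} + v_{7} = v_{3}  →  sig = (2; 1)
  {1,6}:  v_{1} + v_{6} = v_{3} + v_{4}  →  sig = (2; 1,1)
  {2,8}:  v_{2} + v_{8} = v_{1} + v_{5}  →  sig = (2; 1,1)
  {6,8}:  v_{6} + v_{8} = v_{1} + v_{3} + v_{9}  →  sig = (2; 1,1,1)
  {1,7}:  v_{1} + v_{7} = 2·v_{3} + v_{5}  →  sig = (2; 1,2)
  {4,8}:  v_{4} + v_{8} = 2·v_{1} + v_{9}  →  sig = (2; 1,2)
  {7,8}:  v_{7} + v_{8} = 3·v_{3} + 2·v_{5} + v_{9}  →  sig = (2; 1,2,3)
  {2,3,9}:  v_{2} + v_{3} + v_{9} = 0  →  sig = (3; —)
  {3,4,5}:  v_{3} + v_{4} + v_{5} = v_{1}  →  sig = (3; 1)
  {1,2,9}:  v_{1} + v_{2} + v_{9} = v_{4} + v_{5}  →  sig = (3; 1,1)
  {1,3,5,9}:  v_{1} + v_{3} + v_{5} + v_{9} = v_{8}  →  sig = (4; 1)

Signatures (|P|; sorted positive RHS coefficients), sorted:
    (2; —)
    (2; 1)
    (2; 1,1)
    (2; 1,1)
    (2; 1,1,1)
    (2; 1,2)
    (2; 1,2)
    (2; 1,2,3)
    (3; —)
    (3; 1)
    (3; 1,1)
    (4; 1)


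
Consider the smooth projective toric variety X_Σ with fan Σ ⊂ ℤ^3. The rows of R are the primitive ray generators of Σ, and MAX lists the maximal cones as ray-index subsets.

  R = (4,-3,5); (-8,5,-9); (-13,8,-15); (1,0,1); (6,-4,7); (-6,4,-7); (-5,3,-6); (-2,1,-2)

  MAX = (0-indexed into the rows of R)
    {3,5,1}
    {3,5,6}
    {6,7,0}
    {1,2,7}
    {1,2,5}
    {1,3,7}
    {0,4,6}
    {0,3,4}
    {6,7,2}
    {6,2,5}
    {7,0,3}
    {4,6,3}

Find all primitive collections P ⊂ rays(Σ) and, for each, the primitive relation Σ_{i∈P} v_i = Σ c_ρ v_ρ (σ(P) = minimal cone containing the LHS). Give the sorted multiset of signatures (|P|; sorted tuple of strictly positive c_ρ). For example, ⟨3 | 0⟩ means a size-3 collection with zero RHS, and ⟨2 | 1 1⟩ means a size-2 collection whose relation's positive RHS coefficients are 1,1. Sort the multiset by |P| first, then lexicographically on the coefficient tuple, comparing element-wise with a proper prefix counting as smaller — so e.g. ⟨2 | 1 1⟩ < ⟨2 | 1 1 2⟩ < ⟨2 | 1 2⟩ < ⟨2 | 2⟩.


Primitive collections (12):

  P={4,5}:  v_{4} + v_{5} = 0  →  sig = ⟨2 | 0⟩
  P={0,5}:  v_{0} + v_{5} = v_{7}  →  sig = ⟨2 | 1⟩
  P={1,4}:  v_{1} + v_{4} = v_{7}  →  sig = ⟨2 | 1⟩
  P={1,6}:  v_{1} + v_{6} = v_{2}  →  sig = ⟨2 | 1⟩
  P={4,7}:  v_{4} + v_{7} = v_{0}  →  sig = ⟨2 | 1⟩
  P={5,7}:  v_{5} + v_{7} = v_{1}  →  sig = ⟨2 | 1⟩
  P={2,4}:  v_{2} + v_{4} = v_{6} + v_{7}  →  sig = ⟨2 | 1 1⟩
  P={0,2}:  v_{0} + v_{2} = v_{6} + 2·v_{7}  →  sig = ⟨2 | 1 2⟩
  P={0,1}:  v_{0} + v_{1} = 2·v_{7}  →  sig = ⟨2 | 2⟩
  P={2,3}:  v_{2} + v_{3} = 2·v_{5}  →  sig = ⟨2 | 2⟩
  P={0,3,6}:  v_{0} + v_{3} + v_{6} = 0  →  sig = ⟨3 | 0⟩
  P={3,6,7}:  v_{3} + v_{6} + v_{7} = v_{5}  →  sig = ⟨3 | 1⟩

Hence PRS(X_Σ) =
    |P|=2: 10 collections, coeffs (), (1), (1), (1), (1), (1), (1,1), (1,2), (2), (2)
    |P|=3: 2 collections, coeffs (), (1)


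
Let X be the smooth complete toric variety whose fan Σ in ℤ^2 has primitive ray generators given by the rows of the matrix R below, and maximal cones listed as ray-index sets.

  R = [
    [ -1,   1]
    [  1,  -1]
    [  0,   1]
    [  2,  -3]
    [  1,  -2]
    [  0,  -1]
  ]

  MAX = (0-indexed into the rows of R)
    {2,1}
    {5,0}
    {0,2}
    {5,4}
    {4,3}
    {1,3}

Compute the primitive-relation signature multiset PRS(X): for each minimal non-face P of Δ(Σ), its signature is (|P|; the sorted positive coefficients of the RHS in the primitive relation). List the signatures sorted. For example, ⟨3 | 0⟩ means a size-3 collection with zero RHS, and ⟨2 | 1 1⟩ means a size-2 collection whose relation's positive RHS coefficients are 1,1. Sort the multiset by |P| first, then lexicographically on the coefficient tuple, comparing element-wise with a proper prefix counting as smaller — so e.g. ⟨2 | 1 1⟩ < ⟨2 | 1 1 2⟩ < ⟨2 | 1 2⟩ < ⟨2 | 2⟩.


Minimal non-faces — 9 found among 6 rays, 6 max cones:

  {0,1}:  v_{0} + v_{1} = 0 — sig = ⟨2 | 0⟩
  {2,5}:  v_{2} + v_{5} = 0 — sig = ⟨2 | 0⟩
  {0,3}:  v_{0} + v_{3} = v_{4} — sig = ⟨2 | 1⟩
  {0,4}:  v_{0} + v_{4} = v_{5} — sig = ⟨2 | 1⟩
  {1,4}:  v_{1} + v_{4} = v_{3} — sig = ⟨2 | 1⟩
  {1,5}:  v_{1} + v_{5} = v_{4} — sig = ⟨2 | 1⟩
  {2,4}:  v_{2} + v_{4} = v_{1} — sig = ⟨2 | 1⟩
  {2,3}:  v_{2} + v_{3} = 2·v_{1} — sig = ⟨2 | 2⟩
  {3,5}:  v_{3} + v_{5} = 2·v_{4} — sig = ⟨2 | 2⟩

Hence PRS(X_Σ) =
[⟨2 | 0⟩, ⟨2 | 0⟩, ⟨2 | 1⟩, ⟨2 | 1⟩, ⟨2 | 1⟩, ⟨2 | 1⟩, ⟨2 | 1⟩, ⟨2 | 2⟩, ⟨2 | 2⟩]


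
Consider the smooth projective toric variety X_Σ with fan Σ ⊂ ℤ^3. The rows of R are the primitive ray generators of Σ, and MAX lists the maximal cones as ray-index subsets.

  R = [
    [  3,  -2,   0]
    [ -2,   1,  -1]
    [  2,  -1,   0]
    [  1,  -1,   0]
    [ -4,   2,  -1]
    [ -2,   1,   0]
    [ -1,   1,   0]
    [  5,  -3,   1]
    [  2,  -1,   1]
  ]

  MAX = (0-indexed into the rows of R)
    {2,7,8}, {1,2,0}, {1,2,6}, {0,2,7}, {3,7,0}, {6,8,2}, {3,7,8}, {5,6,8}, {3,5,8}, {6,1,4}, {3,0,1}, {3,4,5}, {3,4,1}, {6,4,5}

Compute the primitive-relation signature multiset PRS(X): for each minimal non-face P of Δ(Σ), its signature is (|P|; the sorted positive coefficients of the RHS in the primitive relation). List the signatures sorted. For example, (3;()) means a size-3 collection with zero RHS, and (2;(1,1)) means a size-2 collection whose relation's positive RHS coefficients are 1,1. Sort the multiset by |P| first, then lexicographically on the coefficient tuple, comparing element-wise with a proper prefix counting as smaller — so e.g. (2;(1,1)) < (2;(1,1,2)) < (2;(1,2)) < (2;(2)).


15 collections generate NE(X_Σ); each relation:

  P = {1,8}:  v_{1} + v_{8} = 0  ⟹  sig = (2;())
  P = {2,5}:  v_{2} + v_{5} = 0  ⟹  sig = (2;())
  P = {3,6}:  v_{3} + v_{6} = 0  ⟹  sig = (2;())
  P = {0,5}:  v_{0} + v_{5} = v_{3}  ⟹  sig = (2;(1))
  P = {0,6}:  v_{0} + v_{6} = v_{2}  ⟹  sig = (2;(1))
  P = {0,8}:  v_{0} + v_{8} = v_{7}  ⟹  sig = (2;(1))
  P = {1,5}:  v_{1} + v_{5} = v_{4}  ⟹  sig = (2;(1))
  P = {1,7}:  v_{1} + v_{7} = v_{0}  ⟹  sig = (2;(1))
  P = {2,3}:  v_{2} + v_{3} = v_{0}  ⟹  sig = (2;(1))
  P = {2,4}:  v_{2} + v_{4} = v_{1}  ⟹  sig = (2;(1))
  P = {4,7}:  v_{4} + v_{7} = v_{3}  ⟹  sig = (2;(1))
  P = {4,8}:  v_{4} + v_{8} = v_{5}  ⟹  sig = (2;(1))
  P = {0,4}:  v_{0} + v_{4} = v_{1} + v_{3}  ⟹  sig = (2;(1,1))
  P = {5,7}:  v_{5} + v_{7} = v_{3} + v_{8}  ⟹  sig = (2;(1,1))
  P = {6,7}:  v_{6} + v_{7} = v_{2} + v_{8}  ⟹  sig = (2;(1,1))

Hence PRS(X_Σ) =
[(2;()), (2;()), (2;()), (2;(1)), (2;(1)), (2;(1)), (2;(1)), (2;(1)), (2;(1)), (2;(1)), (2;(1)), (2;(1)), (2;(1,1)), (2;(1,1)), (2;(1,1))]


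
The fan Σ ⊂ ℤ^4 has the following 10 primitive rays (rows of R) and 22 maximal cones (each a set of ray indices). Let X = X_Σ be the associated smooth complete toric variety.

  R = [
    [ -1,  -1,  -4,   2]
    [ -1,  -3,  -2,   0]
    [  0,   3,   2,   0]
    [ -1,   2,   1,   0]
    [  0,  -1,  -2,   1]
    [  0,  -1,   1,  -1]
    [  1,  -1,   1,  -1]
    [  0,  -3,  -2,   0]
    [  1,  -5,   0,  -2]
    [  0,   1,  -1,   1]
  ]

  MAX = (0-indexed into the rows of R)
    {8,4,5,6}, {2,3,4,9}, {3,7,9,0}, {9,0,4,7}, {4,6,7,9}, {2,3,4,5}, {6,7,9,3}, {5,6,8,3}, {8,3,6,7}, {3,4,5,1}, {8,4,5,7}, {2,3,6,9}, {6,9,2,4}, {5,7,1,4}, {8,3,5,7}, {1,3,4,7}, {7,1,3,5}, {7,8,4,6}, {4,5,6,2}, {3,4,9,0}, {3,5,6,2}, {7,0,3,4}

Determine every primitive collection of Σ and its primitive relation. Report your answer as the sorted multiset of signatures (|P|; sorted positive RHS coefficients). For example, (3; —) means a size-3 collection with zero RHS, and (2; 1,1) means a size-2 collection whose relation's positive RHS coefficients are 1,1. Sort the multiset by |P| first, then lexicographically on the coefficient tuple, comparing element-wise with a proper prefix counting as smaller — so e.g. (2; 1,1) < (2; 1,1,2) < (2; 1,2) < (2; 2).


Minimal non-faces — 18 found among 10 rays, 22 max cones:

  • {2,7}:  v_{2} + v_{7} = 0  so sig = (2; —)
  • {5,9}:  v_{5} + v_{9} = 0  so sig = (2; —)
  • {0,6}:  v_{0} + v_{6} = v_{7} + v_{9}  so sig = (2; 1,1)
  • {1,6}:  v_{1} + v_{6} = v_{5} + v_{7}  so sig = (2; 1,1)
  • {2,8}:  v_{2} + v_{8} = v_{5} + v_{6}  so sig = (2; 1,1)
  • {8,9}:  v_{8} + v_{9} = v_{6} + v_{7}  so sig = (2; 1,1)
  • {0,2}:  v_{0} + v_{2} = v_{3} + v_{4} + v_{9}  so sig = (2; 1,1,1)
  • {0,5}:  v_{0} + v_{5} = v_{3} + v_{4} + v_{7}  so sig = (2; 1,1,1)
  • {1,2}:  v_{1} + v_{2} = v_{3} + v_{4} + v_{5}  so sig = (2; 1,1,1)
  • {1,9}:  v_{1} + v_{9} = v_{3} + v_{4} + v_{7}  so sig = (2; 1,1,1)
  • {0,8}:  v_{0} + v_{8} = 2·v_{7}  so sig = (2; 2)
  • {1,8}:  v_{1} + v_{8} = 2·v_{5} + 2·v_{7}  so sig = (2; 2,2)
  • {0,1}:  v_{0} + v_{1} = 2·v_{3} + 2·v_{4} + 2·v_{7}  so sig = (2; 2,2,2)
  • {3,4,6}:  v_{3} + v_{4} + v_{6} = 0  so sig = (3; —)
  • {5,6,7}:  v_{5} + v_{6} + v_{7} = v_{8}  so sig = (3; 1)
  • {3,4,8}:  v_{3} + v_{4} + v_{8} = v_{5} + v_{7}  so sig = (3; 1,1)
  • {3,4,5,7}:  v_{3} + v_{4} + v_{5} + v_{7} = v_{1}  so sig = (4; 1)
  • {3,4,7,9}:  v_{3} + v_{4} + v_{7} + v_{9} = v_{0}  so sig = (4; 1)

Hence PRS(X_Σ) =
[(2; —), (2; —), (2; 1,1), (2; 1,1), (2; 1,1), (2; 1,1), (2; 1,1,1), (2; 1,1,1), (2; 1,1,1), (2; 1,1,1), (2; 2), (2; 2,2), (2; 2,2,2), (3; —), (3; 1), (3; 1,1), (4; 1), (4; 1)]
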